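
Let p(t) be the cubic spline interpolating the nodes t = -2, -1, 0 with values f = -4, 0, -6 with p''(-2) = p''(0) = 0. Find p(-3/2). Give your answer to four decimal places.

With m_i denoting the second derivative at x_i, h_i = 1, 1, and Δ_i = (y_(i+1) − y_i)/h_i = 4, -6:
  1·m_0 + 4·m_1 + 1·m_2 = 6(Δ_1 - Δ_0) = -60
Natural end conditions: m_0 = m_2 = 0.
Solving the tridiagonal system: m_0 = 0, m_1 = -15, m_2 = 0.
On [-2, -1], p(t) = -4 + 13/2·(t + 2) + 0·(t + 2)² - 5/2·(t + 2)³.
With (t + 2) = 1/2: p(-3/2) = -17/16.

-1.0625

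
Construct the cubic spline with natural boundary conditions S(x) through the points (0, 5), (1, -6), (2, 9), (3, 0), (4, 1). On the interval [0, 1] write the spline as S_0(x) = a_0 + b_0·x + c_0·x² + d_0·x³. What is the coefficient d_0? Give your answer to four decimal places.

Write M_i for S''(x_i). With h_i = 1, 1, 1, 1 and divided differences Δ_i = -11, 15, -9, 1, the continuity of S' gives the tridiagonal system
  1·M_0 + 4·M_1 + 1·M_2 = 6(Δ_1 - Δ_0) = 156
  1·M_1 + 4·M_2 + 1·M_3 = 6(Δ_2 - Δ_1) = -144
  1·M_2 + 4·M_3 + 1·M_4 = 6(Δ_3 - Δ_2) = 60
Natural end conditions: M_0 = M_4 = 0.
Forward elimination and back-substitution give M_0 = 0, M_1 = 372/7, M_2 = -396/7, M_3 = 204/7, M_4 = 0.
On [0, 1], with S_0(x) = a_0 + b_0·x + c_0·x² + d_0·x³: c_0 = M_0/2 = 0, d_0 = (M_1 - M_0)/(6h_0) = 62/7, b_0 = Δ_0 - h_0(2M_0 + M_1)/6 = -139/7.

8.8571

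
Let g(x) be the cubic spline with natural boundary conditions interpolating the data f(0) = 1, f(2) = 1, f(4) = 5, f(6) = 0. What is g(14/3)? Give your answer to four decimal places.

Write m_i for g''(x_i). With h_i = 2, 2, 2 and divided differences Δ_i = 0, 2, -5/2, the continuity of g' gives the tridiagonal system
  2·m_0 + 8·m_1 + 2·m_2 = 6(Δ_1 - Δ_0) = 12
  2·m_1 + 8·m_2 + 2·m_3 = 6(Δ_2 - Δ_1) = -27
Natural end conditions: m_0 = m_3 = 0.
Solving the tridiagonal system: m_0 = 0, m_1 = 5/2, m_2 = -4, m_3 = 0.
On [4, 6], g(x) = 5 + 1/6·(x - 4) - 2·(x - 4)² + 1/3·(x - 4)³.
With (x - 4) = 2/3: g(14/3) = 350/81.

4.3210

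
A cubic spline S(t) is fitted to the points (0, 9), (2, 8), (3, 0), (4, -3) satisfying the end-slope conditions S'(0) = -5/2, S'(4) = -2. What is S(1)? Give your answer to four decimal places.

9.3068

Put σ_i = S'' at the i-th knot. Here h = (2, 1, 1) and Δ = (-1/2, -8, -3), so the interior equations h_(i-1)·σ_(i-1) + 2(h_(i-1)+h_i)·σ_i + h_i·σ_(i+1) = 6(Δ_i − Δ_(i-1)) read
  2·σ_0 + 6·σ_1 + 1·σ_2 = 6(Δ_1 - Δ_0) = -45
  1·σ_1 + 4·σ_2 + 1·σ_3 = 6(Δ_2 - Δ_1) = 30
Clamped end conditions give two more equations: 2h_0·σ_0 + h_0·σ_1 = 6(Δ_0 - S'(0)) = 12 and h_2·σ_2 + 2h_2·σ_3 = 6(S'(4) - Δ_2) = 6.
Solving: σ_0 = 203/22, σ_1 = -137/11, σ_2 = 124/11, σ_3 = -29/11.
On [0, 2], S(t) = 9 - 5/2·t + 203/44·t² - 159/88·t³.
With t = 1: S(1) = 819/88.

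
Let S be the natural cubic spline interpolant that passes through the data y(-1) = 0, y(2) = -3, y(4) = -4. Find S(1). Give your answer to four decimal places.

Write M_i for S''(x_i). With h_i = 3, 2 and divided differences Δ_i = -1, -1/2, the continuity of S' gives the tridiagonal system
  3·M_0 + 10·M_1 + 2·M_2 = 6(Δ_1 - Δ_0) = 3
Natural end conditions: M_0 = M_2 = 0.
Solving: M_0 = 0, M_1 = 3/10, M_2 = 0.
On [-1, 2], S(x) = 0 - 23/20·(x + 1) + 0·(x + 1)² + 1/60·(x + 1)³.
With (x + 1) = 2: S(1) = -13/6.

-2.1667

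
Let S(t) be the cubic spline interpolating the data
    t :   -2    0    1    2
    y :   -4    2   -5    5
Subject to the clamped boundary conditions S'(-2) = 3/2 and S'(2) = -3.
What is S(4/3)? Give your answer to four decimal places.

Write M_i for S''(x_i). With h_i = 2, 1, 1 and divided differences Δ_i = 3, -7, 10, the continuity of S' gives the tridiagonal system
  2·M_0 + 6·M_1 + 1·M_2 = 6(Δ_1 - Δ_0) = -60
  1·M_1 + 4·M_2 + 1·M_3 = 6(Δ_2 - Δ_1) = 102
Clamped end conditions give two more equations: 2h_0·M_0 + h_0·M_1 = 6(Δ_0 - S'(-2)) = 9 and h_2·M_2 + 2h_2·M_3 = 6(S'(2) - Δ_2) = -78.
Solving: M_0 = 147/11, M_1 = -489/22, M_2 = 513/11, M_3 = -1371/22.
On [1, 2], S(t) = -5 + 213/44·(t - 1) + 513/22·(t - 1)² - 799/44·(t - 1)³.
With (t - 1) = 1/3: S(4/3) = -436/297.

-1.4680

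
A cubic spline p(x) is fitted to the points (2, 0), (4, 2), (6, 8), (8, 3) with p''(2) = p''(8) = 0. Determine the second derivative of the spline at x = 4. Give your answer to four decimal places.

2.7000

With M_i denoting the second derivative at x_i, h_i = 2, 2, 2, and Δ_i = (y_(i+1) − y_i)/h_i = 1, 3, -5/2:
  2·M_0 + 8·M_1 + 2·M_2 = 6(Δ_1 - Δ_0) = 12
  2·M_1 + 8·M_2 + 2·M_3 = 6(Δ_2 - Δ_1) = -33
Natural end conditions: M_0 = M_3 = 0.
Forward elimination and back-substitution give M_0 = 0, M_1 = 27/10, M_2 = -24/5, M_3 = 0.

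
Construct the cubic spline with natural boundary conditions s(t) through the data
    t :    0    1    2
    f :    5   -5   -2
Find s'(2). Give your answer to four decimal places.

Put σ_i = s'' at the i-th knot. Here h = (1, 1) and Δ = (-10, 3), so the interior equations h_(i-1)·σ_(i-1) + 2(h_(i-1)+h_i)·σ_i + h_i·σ_(i+1) = 6(Δ_i − Δ_(i-1)) read
  1·σ_0 + 4·σ_1 + 1·σ_2 = 6(Δ_1 - Δ_0) = 78
Natural end conditions: σ_0 = σ_2 = 0.
Solving the tridiagonal system: σ_0 = 0, σ_1 = 39/2, σ_2 = 0.
On [1, 2], s'(t) = b_1 + 2c_1·(t - 1) + 3d_1·(t - 1)² with b_1 = Δ_1 - h_1(2σ_1 + σ_2)/6 = -7/2, c_1 = σ_1/2 = 39/4, d_1 = (σ_2 - σ_1)/(6h_1) = -13/4. So s'(2) = 25/4.

6.2500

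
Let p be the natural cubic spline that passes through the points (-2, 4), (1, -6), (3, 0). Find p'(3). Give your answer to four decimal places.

4.2667

Let m_i = p''(x_i). Step sizes h_i = 3, 2; slopes of the chords Δ_i = (y_(i+1) - y_i)/h_i = -10/3, 3.
  3·m_0 + 10·m_1 + 2·m_2 = 6(Δ_1 - Δ_0) = 38
Natural end conditions: m_0 = m_2 = 0.
Forward elimination and back-substitution give m_0 = 0, m_1 = 19/5, m_2 = 0.
On [1, 3], p'(x) = b_1 + 2c_1·(x - 1) + 3d_1·(x - 1)² with b_1 = Δ_1 - h_1(2m_1 + m_2)/6 = 7/15, c_1 = m_1/2 = 19/10, d_1 = (m_2 - m_1)/(6h_1) = -19/60. So p'(3) = 64/15.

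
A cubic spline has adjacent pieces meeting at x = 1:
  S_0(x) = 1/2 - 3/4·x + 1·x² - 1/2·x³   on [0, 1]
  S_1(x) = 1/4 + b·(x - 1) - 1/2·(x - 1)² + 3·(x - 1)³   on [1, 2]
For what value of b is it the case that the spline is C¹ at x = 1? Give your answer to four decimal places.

-0.2500

S_0'(x) = -3/4 + 2·x - 3/2·x², so S_0'(1) = -1/4. On the right, S_1'(1) = b, so b = -1/4.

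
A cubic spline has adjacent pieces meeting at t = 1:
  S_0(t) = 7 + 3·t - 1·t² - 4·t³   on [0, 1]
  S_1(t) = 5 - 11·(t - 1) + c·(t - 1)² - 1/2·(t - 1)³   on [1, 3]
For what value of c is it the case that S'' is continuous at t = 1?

S_0''(t) = -2 - 24·t, so S_0''(1) = -26. On the right, S_1''(1) = 2c, so c = -13.

-13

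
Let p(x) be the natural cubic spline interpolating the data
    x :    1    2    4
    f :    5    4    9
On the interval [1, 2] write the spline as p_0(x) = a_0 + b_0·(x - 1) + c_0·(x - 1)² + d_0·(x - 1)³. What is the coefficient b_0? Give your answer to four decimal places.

Put σ_i = p'' at the i-th knot. Here h = (1, 2) and Δ = (-1, 5/2), so the interior equations h_(i-1)·σ_(i-1) + 2(h_(i-1)+h_i)·σ_i + h_i·σ_(i+1) = 6(Δ_i − Δ_(i-1)) read
  1·σ_0 + 6·σ_1 + 2·σ_2 = 6(Δ_1 - Δ_0) = 21
Natural end conditions: σ_0 = σ_2 = 0.
Hence σ_0 = 0, σ_1 = 7/2, σ_2 = 0.
On [1, 2], with p_0(x) = a_0 + b_0·(x - 1) + c_0·(x - 1)² + d_0·(x - 1)³: c_0 = σ_0/2 = 0, d_0 = (σ_1 - σ_0)/(6h_0) = 7/12, b_0 = Δ_0 - h_0(2σ_0 + σ_1)/6 = -19/12.

-1.5833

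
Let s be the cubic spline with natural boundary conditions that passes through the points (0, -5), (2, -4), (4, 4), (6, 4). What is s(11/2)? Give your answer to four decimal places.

4.6094

Let m_i = s''(x_i). Step sizes h_i = 2, 2, 2; slopes of the chords Δ_i = (y_(i+1) - y_i)/h_i = 1/2, 4, 0.
  2·m_0 + 8·m_1 + 2·m_2 = 6(Δ_1 - Δ_0) = 21
  2·m_1 + 8·m_2 + 2·m_3 = 6(Δ_2 - Δ_1) = -24
Natural end conditions: m_0 = m_3 = 0.
Forward elimination and back-substitution give m_0 = 0, m_1 = 18/5, m_2 = -39/10, m_3 = 0.
On [4, 6], s(x) = 4 + 13/5·(x - 4) - 39/20·(x - 4)² + 13/40·(x - 4)³.
With (x - 4) = 3/2: s(11/2) = 295/64.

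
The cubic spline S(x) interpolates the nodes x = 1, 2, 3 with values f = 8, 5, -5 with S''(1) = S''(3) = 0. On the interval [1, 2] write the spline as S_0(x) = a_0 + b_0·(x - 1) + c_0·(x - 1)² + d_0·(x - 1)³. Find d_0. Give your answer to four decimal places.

Let M_i = S''(x_i). Step sizes h_i = 1, 1; slopes of the chords Δ_i = (y_(i+1) - y_i)/h_i = -3, -10.
  1·M_0 + 4·M_1 + 1·M_2 = 6(Δ_1 - Δ_0) = -42
Natural end conditions: M_0 = M_2 = 0.
Solving the tridiagonal system: M_0 = 0, M_1 = -21/2, M_2 = 0.
On [1, 2], with S_0(x) = a_0 + b_0·(x - 1) + c_0·(x - 1)² + d_0·(x - 1)³: c_0 = M_0/2 = 0, d_0 = (M_1 - M_0)/(6h_0) = -7/4, b_0 = Δ_0 - h_0(2M_0 + M_1)/6 = -5/4.

-1.7500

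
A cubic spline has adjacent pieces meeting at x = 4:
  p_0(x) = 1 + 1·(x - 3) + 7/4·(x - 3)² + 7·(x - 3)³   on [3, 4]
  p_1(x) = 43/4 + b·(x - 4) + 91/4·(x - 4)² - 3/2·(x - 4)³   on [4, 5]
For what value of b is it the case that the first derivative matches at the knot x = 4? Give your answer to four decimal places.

25.5000

p_0'(x) = 1 + 7/2·(x - 3) + 21·(x - 3)², so p_0'(4) = 51/2. On the right, p_1'(4) = b, so b = 51/2.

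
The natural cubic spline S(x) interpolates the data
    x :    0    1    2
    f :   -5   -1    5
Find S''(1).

3

Write σ_i for S''(x_i). With h_i = 1, 1 and divided differences Δ_i = 4, 6, the continuity of S' gives the tridiagonal system
  1·σ_0 + 4·σ_1 + 1·σ_2 = 6(Δ_1 - Δ_0) = 12
Natural end conditions: σ_0 = σ_2 = 0.
Hence σ_0 = 0, σ_1 = 3, σ_2 = 0.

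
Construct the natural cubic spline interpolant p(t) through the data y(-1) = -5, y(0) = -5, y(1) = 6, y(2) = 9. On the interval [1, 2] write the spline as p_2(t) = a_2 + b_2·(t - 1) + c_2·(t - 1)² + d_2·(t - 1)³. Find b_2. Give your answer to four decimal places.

8.7333

Put σ_i = p'' at the i-th knot. Here h = (1, 1, 1) and Δ = (0, 11, 3), so the interior equations h_(i-1)·σ_(i-1) + 2(h_(i-1)+h_i)·σ_i + h_i·σ_(i+1) = 6(Δ_i − Δ_(i-1)) read
  1·σ_0 + 4·σ_1 + 1·σ_2 = 6(Δ_1 - Δ_0) = 66
  1·σ_1 + 4·σ_2 + 1·σ_3 = 6(Δ_2 - Δ_1) = -48
Natural end conditions: σ_0 = σ_3 = 0.
Solving: σ_0 = 0, σ_1 = 104/5, σ_2 = -86/5, σ_3 = 0.
On [1, 2], with p_2(t) = a_2 + b_2·(t - 1) + c_2·(t - 1)² + d_2·(t - 1)³: c_2 = σ_2/2 = -43/5, d_2 = (σ_3 - σ_2)/(6h_2) = 43/15, b_2 = Δ_2 - h_2(2σ_2 + σ_3)/6 = 131/15.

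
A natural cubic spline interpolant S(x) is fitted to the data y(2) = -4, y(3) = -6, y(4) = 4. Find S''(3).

18

Write M_i for S''(x_i). With h_i = 1, 1 and divided differences Δ_i = -2, 10, the continuity of S' gives the tridiagonal system
  1·M_0 + 4·M_1 + 1·M_2 = 6(Δ_1 - Δ_0) = 72
Natural end conditions: M_0 = M_2 = 0.
Hence M_0 = 0, M_1 = 18, M_2 = 0.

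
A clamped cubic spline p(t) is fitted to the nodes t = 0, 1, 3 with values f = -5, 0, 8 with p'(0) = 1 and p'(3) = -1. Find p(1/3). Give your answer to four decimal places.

Put σ_i = p'' at the i-th knot. Here h = (1, 2) and Δ = (5, 4), so the interior equations h_(i-1)·σ_(i-1) + 2(h_(i-1)+h_i)·σ_i + h_i·σ_(i+1) = 6(Δ_i − Δ_(i-1)) read
  1·σ_0 + 6·σ_1 + 2·σ_2 = 6(Δ_1 - Δ_0) = -6
Clamped end conditions give two more equations: 2h_0·σ_0 + h_0·σ_1 = 6(Δ_0 - p'(0)) = 24 and h_1·σ_1 + 2h_1·σ_2 = 6(p'(3) - Δ_1) = -30.
Solving the tridiagonal system: σ_0 = 37/3, σ_1 = -2/3, σ_2 = -43/6.
On [0, 1], p(t) = -5 + 1·t + 37/6·t² - 13/6·t³.
With t = 1/3: p(1/3) = -329/81.

-4.0617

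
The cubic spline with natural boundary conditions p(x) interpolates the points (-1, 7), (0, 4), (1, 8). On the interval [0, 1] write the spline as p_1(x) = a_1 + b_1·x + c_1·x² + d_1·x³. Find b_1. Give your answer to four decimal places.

Let σ_i = p''(x_i). Step sizes h_i = 1, 1; slopes of the chords Δ_i = (y_(i+1) - y_i)/h_i = -3, 4.
  1·σ_0 + 4·σ_1 + 1·σ_2 = 6(Δ_1 - Δ_0) = 42
Natural end conditions: σ_0 = σ_2 = 0.
Hence σ_0 = 0, σ_1 = 21/2, σ_2 = 0.
On [0, 1], with p_1(x) = a_1 + b_1·x + c_1·x² + d_1·x³: c_1 = σ_1/2 = 21/4, d_1 = (σ_2 - σ_1)/(6h_1) = -7/4, b_1 = Δ_1 - h_1(2σ_1 + σ_2)/6 = 1/2.

0.5000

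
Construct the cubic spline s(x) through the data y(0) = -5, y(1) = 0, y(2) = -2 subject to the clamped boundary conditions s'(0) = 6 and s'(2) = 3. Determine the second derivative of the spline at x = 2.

Write m_i for s''(x_i). With h_i = 1, 1 and divided differences Δ_i = 5, -2, the continuity of s' gives the tridiagonal system
  1·m_0 + 4·m_1 + 1·m_2 = 6(Δ_1 - Δ_0) = -42
Clamped end conditions give two more equations: 2h_0·m_0 + h_0·m_1 = 6(Δ_0 - s'(0)) = -6 and h_1·m_1 + 2h_1·m_2 = 6(s'(2) - Δ_1) = 30.
Solving: m_0 = 6, m_1 = -18, m_2 = 24.

24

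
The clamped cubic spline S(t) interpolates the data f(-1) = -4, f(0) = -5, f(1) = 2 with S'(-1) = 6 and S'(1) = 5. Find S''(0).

25

Put m_i = S'' at the i-th knot. Here h = (1, 1) and Δ = (-1, 7), so the interior equations h_(i-1)·m_(i-1) + 2(h_(i-1)+h_i)·m_i + h_i·m_(i+1) = 6(Δ_i − Δ_(i-1)) read
  1·m_0 + 4·m_1 + 1·m_2 = 6(Δ_1 - Δ_0) = 48
Clamped end conditions give two more equations: 2h_0·m_0 + h_0·m_1 = 6(Δ_0 - S'(-1)) = -42 and h_1·m_1 + 2h_1·m_2 = 6(S'(1) - Δ_1) = -12.
Solving: m_0 = -67/2, m_1 = 25, m_2 = -37/2.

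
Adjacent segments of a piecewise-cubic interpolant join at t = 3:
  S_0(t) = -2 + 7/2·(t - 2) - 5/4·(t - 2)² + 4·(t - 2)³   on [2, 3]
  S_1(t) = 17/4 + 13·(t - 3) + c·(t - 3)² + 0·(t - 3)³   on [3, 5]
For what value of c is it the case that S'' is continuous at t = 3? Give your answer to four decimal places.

S_0''(t) = -5/2 + 24·(t - 2), so S_0''(3) = 43/2. On the right, S_1''(3) = 2c, so c = 43/4.

10.7500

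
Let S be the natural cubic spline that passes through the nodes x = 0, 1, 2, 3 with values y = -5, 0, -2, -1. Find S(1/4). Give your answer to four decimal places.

Let σ_i = S''(x_i). Step sizes h_i = 1, 1, 1; slopes of the chords Δ_i = (y_(i+1) - y_i)/h_i = 5, -2, 1.
  1·σ_0 + 4·σ_1 + 1·σ_2 = 6(Δ_1 - Δ_0) = -42
  1·σ_1 + 4·σ_2 + 1·σ_3 = 6(Δ_2 - Δ_1) = 18
Natural end conditions: σ_0 = σ_3 = 0.
Solving the tridiagonal system: σ_0 = 0, σ_1 = -62/5, σ_2 = 38/5, σ_3 = 0.
On [0, 1], S(x) = -5 + 106/15·x + 0·x² - 31/15·x³.
With x = 1/4: S(1/4) = -209/64.

-3.2656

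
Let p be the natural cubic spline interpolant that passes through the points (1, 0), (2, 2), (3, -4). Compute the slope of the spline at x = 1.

4

With σ_i denoting the second derivative at x_i, h_i = 1, 1, and Δ_i = (y_(i+1) − y_i)/h_i = 2, -6:
  1·σ_0 + 4·σ_1 + 1·σ_2 = 6(Δ_1 - Δ_0) = -48
Natural end conditions: σ_0 = σ_2 = 0.
Forward elimination and back-substitution give σ_0 = 0, σ_1 = -12, σ_2 = 0.
On [1, 2], p'(x) = b_0 + 2c_0·(x - 1) + 3d_0·(x - 1)² with b_0 = Δ_0 - h_0(2σ_0 + σ_1)/6 = 4, c_0 = σ_0/2 = 0, d_0 = (σ_1 - σ_0)/(6h_0) = -2. So p'(1) = 4.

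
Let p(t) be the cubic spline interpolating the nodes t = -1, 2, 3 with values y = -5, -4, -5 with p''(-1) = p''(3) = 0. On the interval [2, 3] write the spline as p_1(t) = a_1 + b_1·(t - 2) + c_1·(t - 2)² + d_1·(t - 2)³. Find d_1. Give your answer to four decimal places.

Let M_i = p''(x_i). Step sizes h_i = 3, 1; slopes of the chords Δ_i = (y_(i+1) - y_i)/h_i = 1/3, -1.
  3·M_0 + 8·M_1 + 1·M_2 = 6(Δ_1 - Δ_0) = -8
Natural end conditions: M_0 = M_2 = 0.
Solving the tridiagonal system: M_0 = 0, M_1 = -1, M_2 = 0.
On [2, 3], with p_1(t) = a_1 + b_1·(t - 2) + c_1·(t - 2)² + d_1·(t - 2)³: c_1 = M_1/2 = -1/2, d_1 = (M_2 - M_1)/(6h_1) = 1/6, b_1 = Δ_1 - h_1(2M_1 + M_2)/6 = -2/3.

0.1667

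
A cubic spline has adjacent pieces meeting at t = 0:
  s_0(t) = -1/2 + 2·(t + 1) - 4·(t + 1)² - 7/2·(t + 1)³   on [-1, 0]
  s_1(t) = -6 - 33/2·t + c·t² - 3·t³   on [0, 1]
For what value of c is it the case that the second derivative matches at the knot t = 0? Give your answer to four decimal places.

-14.5000

s_0''(t) = -8 - 21·(t + 1), so s_0''(0) = -29. On the right, s_1''(0) = 2c, so c = -29/2.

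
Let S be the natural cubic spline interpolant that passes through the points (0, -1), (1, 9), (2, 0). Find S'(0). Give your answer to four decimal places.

With σ_i denoting the second derivative at x_i, h_i = 1, 1, and Δ_i = (y_(i+1) − y_i)/h_i = 10, -9:
  1·σ_0 + 4·σ_1 + 1·σ_2 = 6(Δ_1 - Δ_0) = -114
Natural end conditions: σ_0 = σ_2 = 0.
Solving the tridiagonal system: σ_0 = 0, σ_1 = -57/2, σ_2 = 0.
On [0, 1], S'(x) = b_0 + 2c_0·x + 3d_0·x² with b_0 = Δ_0 - h_0(2σ_0 + σ_1)/6 = 59/4, c_0 = σ_0/2 = 0, d_0 = (σ_1 - σ_0)/(6h_0) = -19/4. So S'(0) = 59/4.

14.7500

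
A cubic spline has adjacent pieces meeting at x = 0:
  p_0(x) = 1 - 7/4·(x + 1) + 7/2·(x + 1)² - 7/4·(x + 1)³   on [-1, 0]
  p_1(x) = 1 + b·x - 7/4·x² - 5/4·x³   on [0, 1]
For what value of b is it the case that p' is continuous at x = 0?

0

p_0'(x) = -7/4 + 7·(x + 1) - 21/4·(x + 1)², so p_0'(0) = 0. On the right, p_1'(0) = b, so b = 0.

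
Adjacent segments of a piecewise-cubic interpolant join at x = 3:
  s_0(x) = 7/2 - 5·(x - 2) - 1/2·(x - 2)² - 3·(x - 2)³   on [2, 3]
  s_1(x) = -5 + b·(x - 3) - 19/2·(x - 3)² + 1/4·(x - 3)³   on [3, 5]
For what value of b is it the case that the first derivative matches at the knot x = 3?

-15

s_0'(x) = -5 - 1·(x - 2) - 9·(x - 2)², so s_0'(3) = -15. On the right, s_1'(3) = b, so b = -15.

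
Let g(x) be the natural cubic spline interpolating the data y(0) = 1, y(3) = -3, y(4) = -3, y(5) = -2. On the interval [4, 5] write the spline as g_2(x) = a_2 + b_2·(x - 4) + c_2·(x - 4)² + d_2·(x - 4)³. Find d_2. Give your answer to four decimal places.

-0.2151

Put M_i = g'' at the i-th knot. Here h = (3, 1, 1) and Δ = (-4/3, 0, 1), so the interior equations h_(i-1)·M_(i-1) + 2(h_(i-1)+h_i)·M_i + h_i·M_(i+1) = 6(Δ_i − Δ_(i-1)) read
  3·M_0 + 8·M_1 + 1·M_2 = 6(Δ_1 - Δ_0) = 8
  1·M_1 + 4·M_2 + 1·M_3 = 6(Δ_2 - Δ_1) = 6
Natural end conditions: M_0 = M_3 = 0.
Forward elimination and back-substitution give M_0 = 0, M_1 = 26/31, M_2 = 40/31, M_3 = 0.
On [4, 5], with g_2(x) = a_2 + b_2·(x - 4) + c_2·(x - 4)² + d_2·(x - 4)³: c_2 = M_2/2 = 20/31, d_2 = (M_3 - M_2)/(6h_2) = -20/93, b_2 = Δ_2 - h_2(2M_2 + M_3)/6 = 53/93.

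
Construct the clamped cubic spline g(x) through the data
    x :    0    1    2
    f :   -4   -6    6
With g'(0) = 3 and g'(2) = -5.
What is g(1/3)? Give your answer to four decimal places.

-4.6667

With m_i denoting the second derivative at x_i, h_i = 1, 1, and Δ_i = (y_(i+1) − y_i)/h_i = -2, 12:
  1·m_0 + 4·m_1 + 1·m_2 = 6(Δ_1 - Δ_0) = 84
Clamped end conditions give two more equations: 2h_0·m_0 + h_0·m_1 = 6(Δ_0 - g'(0)) = -30 and h_1·m_1 + 2h_1·m_2 = 6(g'(2) - Δ_1) = -102.
Hence m_0 = -40, m_1 = 50, m_2 = -76.
On [0, 1], g(x) = -4 + 3·x - 20·x² + 15·x³.
With x = 1/3: g(1/3) = -14/3.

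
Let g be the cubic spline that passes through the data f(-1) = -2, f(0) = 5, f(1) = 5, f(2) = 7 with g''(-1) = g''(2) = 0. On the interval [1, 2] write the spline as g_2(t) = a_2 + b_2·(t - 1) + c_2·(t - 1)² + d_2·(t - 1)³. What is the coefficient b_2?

0

Let M_i = g''(x_i). Step sizes h_i = 1, 1, 1; slopes of the chords Δ_i = (y_(i+1) - y_i)/h_i = 7, 0, 2.
  1·M_0 + 4·M_1 + 1·M_2 = 6(Δ_1 - Δ_0) = -42
  1·M_1 + 4·M_2 + 1·M_3 = 6(Δ_2 - Δ_1) = 12
Natural end conditions: M_0 = M_3 = 0.
Hence M_0 = 0, M_1 = -12, M_2 = 6, M_3 = 0.
On [1, 2], with g_2(t) = a_2 + b_2·(t - 1) + c_2·(t - 1)² + d_2·(t - 1)³: c_2 = M_2/2 = 3, d_2 = (M_3 - M_2)/(6h_2) = -1, b_2 = Δ_2 - h_2(2M_2 + M_3)/6 = 0.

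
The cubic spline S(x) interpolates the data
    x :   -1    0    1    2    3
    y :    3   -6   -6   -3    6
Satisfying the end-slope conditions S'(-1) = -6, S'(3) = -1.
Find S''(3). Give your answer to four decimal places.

-40.2143

Let M_i = S''(x_i). Step sizes h_i = 1, 1, 1, 1; slopes of the chords Δ_i = (y_(i+1) - y_i)/h_i = -9, 0, 3, 9.
  1·M_0 + 4·M_1 + 1·M_2 = 6(Δ_1 - Δ_0) = 54
  1·M_1 + 4·M_2 + 1·M_3 = 6(Δ_2 - Δ_1) = 18
  1·M_2 + 4·M_3 + 1·M_4 = 6(Δ_3 - Δ_2) = 36
Clamped end conditions give two more equations: 2h_0·M_0 + h_0·M_1 = 6(Δ_0 - S'(-1)) = -18 and h_3·M_3 + 2h_3·M_4 = 6(S'(3) - Δ_3) = -60.
Forward elimination and back-substitution give M_0 = -263/14, M_1 = 137/7, M_2 = -11/2, M_3 = 143/7, M_4 = -563/14.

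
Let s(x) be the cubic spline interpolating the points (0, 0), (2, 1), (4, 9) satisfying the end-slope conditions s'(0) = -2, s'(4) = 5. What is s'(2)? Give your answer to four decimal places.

2.6250

Let M_i = s''(x_i). Step sizes h_i = 2, 2; slopes of the chords Δ_i = (y_(i+1) - y_i)/h_i = 1/2, 4.
  2·M_0 + 8·M_1 + 2·M_2 = 6(Δ_1 - Δ_0) = 21
Clamped end conditions give two more equations: 2h_0·M_0 + h_0·M_1 = 6(Δ_0 - s'(0)) = 15 and h_1·M_1 + 2h_1·M_2 = 6(s'(4) - Δ_1) = 6.
Solving the tridiagonal system: M_0 = 23/8, M_1 = 7/4, M_2 = 5/8.
On [2, 4], s'(x) = b_1 + 2c_1·(x - 2) + 3d_1·(x - 2)² with b_1 = Δ_1 - h_1(2M_1 + M_2)/6 = 21/8, c_1 = M_1/2 = 7/8, d_1 = (M_2 - M_1)/(6h_1) = -3/32. So s'(2) = 21/8.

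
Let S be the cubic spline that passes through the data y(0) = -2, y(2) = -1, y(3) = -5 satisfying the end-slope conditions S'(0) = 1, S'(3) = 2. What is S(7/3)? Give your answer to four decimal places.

Put M_i = S'' at the i-th knot. Here h = (2, 1) and Δ = (1/2, -4), so the interior equations h_(i-1)·M_(i-1) + 2(h_(i-1)+h_i)·M_i + h_i·M_(i+1) = 6(Δ_i − Δ_(i-1)) read
  2·M_0 + 6·M_1 + 1·M_2 = 6(Δ_1 - Δ_0) = -27
Clamped end conditions give two more equations: 2h_0·M_0 + h_0·M_1 = 6(Δ_0 - S'(0)) = -3 and h_1·M_1 + 2h_1·M_2 = 6(S'(3) - Δ_1) = 36.
Forward elimination and back-substitution give M_0 = 49/12, M_1 = -29/3, M_2 = 137/6.
On [2, 3], S(x) = -1 - 55/12·(x - 2) - 29/6·(x - 2)² + 65/12·(x - 2)³.
With (x - 2) = 1/3: S(7/3) = -232/81.

-2.8642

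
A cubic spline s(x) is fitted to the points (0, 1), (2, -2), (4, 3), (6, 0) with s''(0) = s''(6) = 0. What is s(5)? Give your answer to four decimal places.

2.5000

Let M_i = s''(x_i). Step sizes h_i = 2, 2, 2; slopes of the chords Δ_i = (y_(i+1) - y_i)/h_i = -3/2, 5/2, -3/2.
  2·M_0 + 8·M_1 + 2·M_2 = 6(Δ_1 - Δ_0) = 24
  2·M_1 + 8·M_2 + 2·M_3 = 6(Δ_2 - Δ_1) = -24
Natural end conditions: M_0 = M_3 = 0.
Solving: M_0 = 0, M_1 = 4, M_2 = -4, M_3 = 0.
On [4, 6], s(x) = 3 + 7/6·(x - 4) - 2·(x - 4)² + 1/3·(x - 4)³.
With (x - 4) = 1: s(5) = 5/2.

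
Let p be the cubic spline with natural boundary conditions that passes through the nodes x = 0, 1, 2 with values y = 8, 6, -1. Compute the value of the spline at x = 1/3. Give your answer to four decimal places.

7.7037

Write M_i for p''(x_i). With h_i = 1, 1 and divided differences Δ_i = -2, -7, the continuity of p' gives the tridiagonal system
  1·M_0 + 4·M_1 + 1·M_2 = 6(Δ_1 - Δ_0) = -30
Natural end conditions: M_0 = M_2 = 0.
Solving: M_0 = 0, M_1 = -15/2, M_2 = 0.
On [0, 1], p(x) = 8 - 3/4·x + 0·x² - 5/4·x³.
With x = 1/3: p(1/3) = 208/27.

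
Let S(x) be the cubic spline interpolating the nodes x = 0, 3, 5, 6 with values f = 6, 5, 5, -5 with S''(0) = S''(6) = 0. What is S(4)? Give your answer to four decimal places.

Write M_i for S''(x_i). With h_i = 3, 2, 1 and divided differences Δ_i = -1/3, 0, -10, the continuity of S' gives the tridiagonal system
  3·M_0 + 10·M_1 + 2·M_2 = 6(Δ_1 - Δ_0) = 2
  2·M_1 + 6·M_2 + 1·M_3 = 6(Δ_2 - Δ_1) = -60
Natural end conditions: M_0 = M_3 = 0.
Solving the tridiagonal system: M_0 = 0, M_1 = 33/14, M_2 = -151/14, M_3 = 0.
On [3, 5], S(x) = 5 + 85/42·(x - 3) + 33/28·(x - 3)² - 23/21·(x - 3)³.
With (x - 3) = 1: S(4) = 199/28.

7.1071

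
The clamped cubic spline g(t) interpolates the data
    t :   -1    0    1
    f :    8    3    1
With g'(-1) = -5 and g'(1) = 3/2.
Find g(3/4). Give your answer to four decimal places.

0.8965

Write m_i for g''(x_i). With h_i = 1, 1 and divided differences Δ_i = -5, -2, the continuity of g' gives the tridiagonal system
  1·m_0 + 4·m_1 + 1·m_2 = 6(Δ_1 - Δ_0) = 18
Clamped end conditions give two more equations: 2h_0·m_0 + h_0·m_1 = 6(Δ_0 - g'(-1)) = 0 and h_1·m_1 + 2h_1·m_2 = 6(g'(1) - Δ_1) = 21.
Solving the tridiagonal system: m_0 = -5/4, m_1 = 5/2, m_2 = 37/4.
On [0, 1], g(t) = 3 - 35/8·t + 5/4·t² + 9/8·t³.
With t = 3/4: g(3/4) = 459/512.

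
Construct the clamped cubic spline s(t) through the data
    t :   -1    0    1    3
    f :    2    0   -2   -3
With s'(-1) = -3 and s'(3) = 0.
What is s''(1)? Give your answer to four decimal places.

1.7727

Put M_i = s'' at the i-th knot. Here h = (1, 1, 2) and Δ = (-2, -2, -1/2), so the interior equations h_(i-1)·M_(i-1) + 2(h_(i-1)+h_i)·M_i + h_i·M_(i+1) = 6(Δ_i − Δ_(i-1)) read
  1·M_0 + 4·M_1 + 1·M_2 = 6(Δ_1 - Δ_0) = 0
  1·M_1 + 6·M_2 + 2·M_3 = 6(Δ_2 - Δ_1) = 9
Clamped end conditions give two more equations: 2h_0·M_0 + h_0·M_1 = 6(Δ_0 - s'(-1)) = 6 and h_2·M_2 + 2h_2·M_3 = 6(s'(3) - Δ_2) = 3.
Solving: M_0 = 81/22, M_1 = -15/11, M_2 = 39/22, M_3 = -3/22.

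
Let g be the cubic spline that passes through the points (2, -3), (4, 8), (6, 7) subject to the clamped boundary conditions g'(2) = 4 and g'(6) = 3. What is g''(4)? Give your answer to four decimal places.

With M_i denoting the second derivative at x_i, h_i = 2, 2, and Δ_i = (y_(i+1) − y_i)/h_i = 11/2, -1/2:
  2·M_0 + 8·M_1 + 2·M_2 = 6(Δ_1 - Δ_0) = -36
Clamped end conditions give two more equations: 2h_0·M_0 + h_0·M_1 = 6(Δ_0 - g'(2)) = 9 and h_1·M_1 + 2h_1·M_2 = 6(g'(6) - Δ_1) = 21.
Solving the tridiagonal system: M_0 = 13/2, M_1 = -17/2, M_2 = 19/2.

-8.5000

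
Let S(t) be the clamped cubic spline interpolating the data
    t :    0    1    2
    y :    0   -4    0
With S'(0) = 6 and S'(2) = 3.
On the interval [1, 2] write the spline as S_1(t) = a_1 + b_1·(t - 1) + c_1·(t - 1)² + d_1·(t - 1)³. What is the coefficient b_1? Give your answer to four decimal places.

Let M_i = S''(x_i). Step sizes h_i = 1, 1; slopes of the chords Δ_i = (y_(i+1) - y_i)/h_i = -4, 4.
  1·M_0 + 4·M_1 + 1·M_2 = 6(Δ_1 - Δ_0) = 48
Clamped end conditions give two more equations: 2h_0·M_0 + h_0·M_1 = 6(Δ_0 - S'(0)) = -60 and h_1·M_1 + 2h_1·M_2 = 6(S'(2) - Δ_1) = -6.
Solving the tridiagonal system: M_0 = -87/2, M_1 = 27, M_2 = -33/2.
On [1, 2], with S_1(t) = a_1 + b_1·(t - 1) + c_1·(t - 1)² + d_1·(t - 1)³: c_1 = M_1/2 = 27/2, d_1 = (M_2 - M_1)/(6h_1) = -29/4, b_1 = Δ_1 - h_1(2M_1 + M_2)/6 = -9/4.

-2.2500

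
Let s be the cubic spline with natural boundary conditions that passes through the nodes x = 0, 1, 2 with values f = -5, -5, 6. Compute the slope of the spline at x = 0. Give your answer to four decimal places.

Put M_i = s'' at the i-th knot. Here h = (1, 1) and Δ = (0, 11), so the interior equations h_(i-1)·M_(i-1) + 2(h_(i-1)+h_i)·M_i + h_i·M_(i+1) = 6(Δ_i − Δ_(i-1)) read
  1·M_0 + 4·M_1 + 1·M_2 = 6(Δ_1 - Δ_0) = 66
Natural end conditions: M_0 = M_2 = 0.
Solving the tridiagonal system: M_0 = 0, M_1 = 33/2, M_2 = 0.
On [0, 1], s'(x) = b_0 + 2c_0·x + 3d_0·x² with b_0 = Δ_0 - h_0(2M_0 + M_1)/6 = -11/4, c_0 = M_0/2 = 0, d_0 = (M_1 - M_0)/(6h_0) = 11/4. So s'(0) = -11/4.

-2.7500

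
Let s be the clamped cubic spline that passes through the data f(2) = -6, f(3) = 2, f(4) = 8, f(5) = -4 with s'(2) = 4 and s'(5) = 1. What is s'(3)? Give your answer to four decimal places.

Let σ_i = s''(x_i). Step sizes h_i = 1, 1, 1; slopes of the chords Δ_i = (y_(i+1) - y_i)/h_i = 8, 6, -12.
  1·σ_0 + 4·σ_1 + 1·σ_2 = 6(Δ_1 - Δ_0) = -12
  1·σ_1 + 4·σ_2 + 1·σ_3 = 6(Δ_2 - Δ_1) = -108
Clamped end conditions give two more equations: 2h_0·σ_0 + h_0·σ_1 = 6(Δ_0 - s'(2)) = 24 and h_2·σ_2 + 2h_2·σ_3 = 6(s'(5) - Δ_2) = 78.
Solving: σ_0 = 46/5, σ_1 = 28/5, σ_2 = -218/5, σ_3 = 304/5.
On [3, 4], s'(x) = b_1 + 2c_1·(x - 3) + 3d_1·(x - 3)² with b_1 = Δ_1 - h_1(2σ_1 + σ_2)/6 = 57/5, c_1 = σ_1/2 = 14/5, d_1 = (σ_2 - σ_1)/(6h_1) = -41/5. So s'(3) = 57/5.

11.4000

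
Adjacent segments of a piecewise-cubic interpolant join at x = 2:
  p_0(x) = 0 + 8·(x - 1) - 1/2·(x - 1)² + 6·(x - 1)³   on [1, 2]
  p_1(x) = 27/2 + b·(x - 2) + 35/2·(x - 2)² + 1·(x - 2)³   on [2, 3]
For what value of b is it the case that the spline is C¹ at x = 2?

25

p_0'(x) = 8 - 1·(x - 1) + 18·(x - 1)², so p_0'(2) = 25. On the right, p_1'(2) = b, so b = 25.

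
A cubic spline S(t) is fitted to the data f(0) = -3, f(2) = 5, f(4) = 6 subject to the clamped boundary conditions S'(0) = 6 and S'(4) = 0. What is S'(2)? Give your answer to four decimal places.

1.8750

Let m_i = S''(x_i). Step sizes h_i = 2, 2; slopes of the chords Δ_i = (y_(i+1) - y_i)/h_i = 4, 1/2.
  2·m_0 + 8·m_1 + 2·m_2 = 6(Δ_1 - Δ_0) = -21
Clamped end conditions give two more equations: 2h_0·m_0 + h_0·m_1 = 6(Δ_0 - S'(0)) = -12 and h_1·m_1 + 2h_1·m_2 = 6(S'(4) - Δ_1) = -3.
Hence m_0 = -15/8, m_1 = -9/4, m_2 = 3/8.
On [2, 4], S'(t) = b_1 + 2c_1·(t - 2) + 3d_1·(t - 2)² with b_1 = Δ_1 - h_1(2m_1 + m_2)/6 = 15/8, c_1 = m_1/2 = -9/8, d_1 = (m_2 - m_1)/(6h_1) = 7/32. So S'(2) = 15/8.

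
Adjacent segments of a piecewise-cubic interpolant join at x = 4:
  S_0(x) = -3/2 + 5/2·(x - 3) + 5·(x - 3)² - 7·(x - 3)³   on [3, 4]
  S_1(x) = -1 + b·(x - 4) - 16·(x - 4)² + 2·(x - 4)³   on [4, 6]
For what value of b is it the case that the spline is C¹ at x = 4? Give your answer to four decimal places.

-8.5000

S_0'(x) = 5/2 + 10·(x - 3) - 21·(x - 3)², so S_0'(4) = -17/2. On the right, S_1'(4) = b, so b = -17/2.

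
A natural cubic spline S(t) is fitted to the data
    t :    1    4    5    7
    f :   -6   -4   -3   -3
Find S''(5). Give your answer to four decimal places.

-1.0638

Write M_i for S''(x_i). With h_i = 3, 1, 2 and divided differences Δ_i = 2/3, 1, 0, the continuity of S' gives the tridiagonal system
  3·M_0 + 8·M_1 + 1·M_2 = 6(Δ_1 - Δ_0) = 2
  1·M_1 + 6·M_2 + 2·M_3 = 6(Δ_2 - Δ_1) = -6
Natural end conditions: M_0 = M_3 = 0.
Solving the tridiagonal system: M_0 = 0, M_1 = 18/47, M_2 = -50/47, M_3 = 0.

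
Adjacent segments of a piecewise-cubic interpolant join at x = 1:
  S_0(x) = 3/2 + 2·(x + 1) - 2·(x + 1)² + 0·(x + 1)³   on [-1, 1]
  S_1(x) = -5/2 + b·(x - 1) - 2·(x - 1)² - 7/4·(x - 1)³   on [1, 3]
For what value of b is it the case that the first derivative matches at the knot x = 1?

-6

S_0'(x) = 2 - 4·(x + 1) + 0·(x + 1)², so S_0'(1) = -6. On the right, S_1'(1) = b, so b = -6.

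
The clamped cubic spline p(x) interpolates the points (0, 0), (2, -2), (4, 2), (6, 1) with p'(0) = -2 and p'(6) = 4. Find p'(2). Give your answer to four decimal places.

1.3000

Write M_i for p''(x_i). With h_i = 2, 2, 2 and divided differences Δ_i = -1, 2, -1/2, the continuity of p' gives the tridiagonal system
  2·M_0 + 8·M_1 + 2·M_2 = 6(Δ_1 - Δ_0) = 18
  2·M_1 + 8·M_2 + 2·M_3 = 6(Δ_2 - Δ_1) = -15
Clamped end conditions give two more equations: 2h_0·M_0 + h_0·M_1 = 6(Δ_0 - p'(0)) = 6 and h_2·M_2 + 2h_2·M_3 = 6(p'(6) - Δ_2) = 27.
Solving: M_0 = -3/10, M_1 = 18/5, M_2 = -51/10, M_3 = 93/10.
On [2, 4], p'(x) = b_1 + 2c_1·(x - 2) + 3d_1·(x - 2)² with b_1 = Δ_1 - h_1(2M_1 + M_2)/6 = 13/10, c_1 = M_1/2 = 9/5, d_1 = (M_2 - M_1)/(6h_1) = -29/40. So p'(2) = 13/10.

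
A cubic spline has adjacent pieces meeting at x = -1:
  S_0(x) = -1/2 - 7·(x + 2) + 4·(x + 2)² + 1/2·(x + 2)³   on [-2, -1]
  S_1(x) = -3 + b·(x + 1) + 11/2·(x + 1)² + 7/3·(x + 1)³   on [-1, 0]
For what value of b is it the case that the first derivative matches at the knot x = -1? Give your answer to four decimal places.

S_0'(x) = -7 + 8·(x + 2) + 3/2·(x + 2)², so S_0'(-1) = 5/2. On the right, S_1'(-1) = b, so b = 5/2.

2.5000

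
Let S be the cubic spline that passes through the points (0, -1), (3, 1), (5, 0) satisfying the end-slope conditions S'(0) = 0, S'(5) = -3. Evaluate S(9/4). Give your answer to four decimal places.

With m_i denoting the second derivative at x_i, h_i = 3, 2, and Δ_i = (y_(i+1) − y_i)/h_i = 2/3, -1/2:
  3·m_0 + 10·m_1 + 2·m_2 = 6(Δ_1 - Δ_0) = -7
Clamped end conditions give two more equations: 2h_0·m_0 + h_0·m_1 = 6(Δ_0 - S'(0)) = 4 and h_1·m_1 + 2h_1·m_2 = 6(S'(5) - Δ_1) = -15.
Solving the tridiagonal system: m_0 = 23/30, m_1 = -1/5, m_2 = -73/20.
On [0, 3], S(x) = -1 + 0·x + 23/60·x² - 29/540·x³.
With x = 9/4: S(9/4) = 421/1280.

0.3289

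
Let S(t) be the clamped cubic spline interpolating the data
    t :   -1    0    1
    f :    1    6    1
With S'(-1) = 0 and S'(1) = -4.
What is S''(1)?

16

Put M_i = S'' at the i-th knot. Here h = (1, 1) and Δ = (5, -5), so the interior equations h_(i-1)·M_(i-1) + 2(h_(i-1)+h_i)·M_i + h_i·M_(i+1) = 6(Δ_i − Δ_(i-1)) read
  1·M_0 + 4·M_1 + 1·M_2 = 6(Δ_1 - Δ_0) = -60
Clamped end conditions give two more equations: 2h_0·M_0 + h_0·M_1 = 6(Δ_0 - S'(-1)) = 30 and h_1·M_1 + 2h_1·M_2 = 6(S'(1) - Δ_1) = 6.
Solving: M_0 = 28, M_1 = -26, M_2 = 16.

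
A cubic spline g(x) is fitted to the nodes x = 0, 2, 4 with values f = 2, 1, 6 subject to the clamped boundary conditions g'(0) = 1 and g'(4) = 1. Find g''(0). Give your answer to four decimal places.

Let σ_i = g''(x_i). Step sizes h_i = 2, 2; slopes of the chords Δ_i = (y_(i+1) - y_i)/h_i = -1/2, 5/2.
  2·σ_0 + 8·σ_1 + 2·σ_2 = 6(Δ_1 - Δ_0) = 18
Clamped end conditions give two more equations: 2h_0·σ_0 + h_0·σ_1 = 6(Δ_0 - g'(0)) = -9 and h_1·σ_1 + 2h_1·σ_2 = 6(g'(4) - Δ_1) = -9.
Solving the tridiagonal system: σ_0 = -9/2, σ_1 = 9/2, σ_2 = -9/2.

-4.5000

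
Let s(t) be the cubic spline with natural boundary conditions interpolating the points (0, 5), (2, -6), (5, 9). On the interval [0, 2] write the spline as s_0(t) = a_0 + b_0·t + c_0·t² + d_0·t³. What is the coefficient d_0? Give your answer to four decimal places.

0.5250

Write M_i for s''(x_i). With h_i = 2, 3 and divided differences Δ_i = -11/2, 5, the continuity of s' gives the tridiagonal system
  2·M_0 + 10·M_1 + 3·M_2 = 6(Δ_1 - Δ_0) = 63
Natural end conditions: M_0 = M_2 = 0.
Hence M_0 = 0, M_1 = 63/10, M_2 = 0.
On [0, 2], with s_0(t) = a_0 + b_0·t + c_0·t² + d_0·t³: c_0 = M_0/2 = 0, d_0 = (M_1 - M_0)/(6h_0) = 21/40, b_0 = Δ_0 - h_0(2M_0 + M_1)/6 = -38/5.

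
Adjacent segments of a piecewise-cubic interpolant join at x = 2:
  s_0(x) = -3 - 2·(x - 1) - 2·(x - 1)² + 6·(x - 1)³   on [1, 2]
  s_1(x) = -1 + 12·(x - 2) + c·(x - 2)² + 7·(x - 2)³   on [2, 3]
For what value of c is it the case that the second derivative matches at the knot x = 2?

s_0''(x) = -4 + 36·(x - 1), so s_0''(2) = 32. On the right, s_1''(2) = 2c, so c = 16.

16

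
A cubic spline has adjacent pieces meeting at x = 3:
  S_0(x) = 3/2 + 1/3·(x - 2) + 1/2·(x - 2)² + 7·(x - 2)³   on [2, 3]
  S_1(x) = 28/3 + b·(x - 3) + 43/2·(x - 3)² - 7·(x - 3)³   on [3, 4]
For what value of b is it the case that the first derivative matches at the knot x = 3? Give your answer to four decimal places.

22.3333

S_0'(x) = 1/3 + 1·(x - 2) + 21·(x - 2)², so S_0'(3) = 67/3. On the right, S_1'(3) = b, so b = 67/3.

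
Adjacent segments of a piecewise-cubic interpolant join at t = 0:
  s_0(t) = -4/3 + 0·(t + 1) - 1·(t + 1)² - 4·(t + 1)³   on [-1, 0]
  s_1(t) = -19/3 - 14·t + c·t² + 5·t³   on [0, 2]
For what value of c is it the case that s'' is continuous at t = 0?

s_0''(t) = -2 - 24·(t + 1), so s_0''(0) = -26. On the right, s_1''(0) = 2c, so c = -13.

-13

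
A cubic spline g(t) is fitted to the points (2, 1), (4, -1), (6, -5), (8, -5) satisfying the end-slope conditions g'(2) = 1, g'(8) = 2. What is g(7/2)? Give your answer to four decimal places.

0.0063

Put σ_i = g'' at the i-th knot. Here h = (2, 2, 2) and Δ = (-1, -2, 0), so the interior equations h_(i-1)·σ_(i-1) + 2(h_(i-1)+h_i)·σ_i + h_i·σ_(i+1) = 6(Δ_i − Δ_(i-1)) read
  2·σ_0 + 8·σ_1 + 2·σ_2 = 6(Δ_1 - Δ_0) = -6
  2·σ_1 + 8·σ_2 + 2·σ_3 = 6(Δ_2 - Δ_1) = 12
Clamped end conditions give two more equations: 2h_0·σ_0 + h_0·σ_1 = 6(Δ_0 - g'(2)) = -12 and h_2·σ_2 + 2h_2·σ_3 = 6(g'(8) - Δ_2) = 12.
Solving the tridiagonal system: σ_0 = -43/15, σ_1 = -4/15, σ_2 = 14/15, σ_3 = 38/15.
On [2, 4], g(t) = 1 + 1·(t - 2) - 43/30·(t - 2)² + 13/60·(t - 2)³.
With (t - 2) = 3/2: g(7/2) = 1/160.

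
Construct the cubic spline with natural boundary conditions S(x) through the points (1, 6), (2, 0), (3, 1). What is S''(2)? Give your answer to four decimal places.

10.5000

Write M_i for S''(x_i). With h_i = 1, 1 and divided differences Δ_i = -6, 1, the continuity of S' gives the tridiagonal system
  1·M_0 + 4·M_1 + 1·M_2 = 6(Δ_1 - Δ_0) = 42
Natural end conditions: M_0 = M_2 = 0.
Forward elimination and back-substitution give M_0 = 0, M_1 = 21/2, M_2 = 0.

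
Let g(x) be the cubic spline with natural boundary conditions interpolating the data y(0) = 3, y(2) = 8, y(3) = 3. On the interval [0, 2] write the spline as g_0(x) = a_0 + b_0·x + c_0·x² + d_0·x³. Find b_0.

5

Put M_i = g'' at the i-th knot. Here h = (2, 1) and Δ = (5/2, -5), so the interior equations h_(i-1)·M_(i-1) + 2(h_(i-1)+h_i)·M_i + h_i·M_(i+1) = 6(Δ_i − Δ_(i-1)) read
  2·M_0 + 6·M_1 + 1·M_2 = 6(Δ_1 - Δ_0) = -45
Natural end conditions: M_0 = M_2 = 0.
Solving: M_0 = 0, M_1 = -15/2, M_2 = 0.
On [0, 2], with g_0(x) = a_0 + b_0·x + c_0·x² + d_0·x³: c_0 = M_0/2 = 0, d_0 = (M_1 - M_0)/(6h_0) = -5/8, b_0 = Δ_0 - h_0(2M_0 + M_1)/6 = 5.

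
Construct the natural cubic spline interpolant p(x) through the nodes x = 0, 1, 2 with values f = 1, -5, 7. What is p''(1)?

Put m_i = p'' at the i-th knot. Here h = (1, 1) and Δ = (-6, 12), so the interior equations h_(i-1)·m_(i-1) + 2(h_(i-1)+h_i)·m_i + h_i·m_(i+1) = 6(Δ_i − Δ_(i-1)) read
  1·m_0 + 4·m_1 + 1·m_2 = 6(Δ_1 - Δ_0) = 108
Natural end conditions: m_0 = m_2 = 0.
Hence m_0 = 0, m_1 = 27, m_2 = 0.

27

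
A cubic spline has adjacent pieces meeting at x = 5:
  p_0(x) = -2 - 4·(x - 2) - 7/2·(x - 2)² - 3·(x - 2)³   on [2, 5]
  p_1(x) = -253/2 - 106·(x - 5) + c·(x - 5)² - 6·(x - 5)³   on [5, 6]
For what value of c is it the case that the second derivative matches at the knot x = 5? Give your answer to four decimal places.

-30.5000

p_0''(x) = -7 - 18·(x - 2), so p_0''(5) = -61. On the right, p_1''(5) = 2c, so c = -61/2.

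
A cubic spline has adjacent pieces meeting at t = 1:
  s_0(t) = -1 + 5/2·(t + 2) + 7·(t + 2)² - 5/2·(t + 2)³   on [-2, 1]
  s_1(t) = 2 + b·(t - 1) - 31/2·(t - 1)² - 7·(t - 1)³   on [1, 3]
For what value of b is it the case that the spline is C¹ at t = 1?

s_0'(t) = 5/2 + 14·(t + 2) - 15/2·(t + 2)², so s_0'(1) = -23. On the right, s_1'(1) = b, so b = -23.

-23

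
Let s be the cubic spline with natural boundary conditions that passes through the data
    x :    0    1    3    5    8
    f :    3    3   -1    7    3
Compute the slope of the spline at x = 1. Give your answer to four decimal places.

Put m_i = s'' at the i-th knot. Here h = (1, 2, 2, 3) and Δ = (0, -2, 4, -4/3), so the interior equations h_(i-1)·m_(i-1) + 2(h_(i-1)+h_i)·m_i + h_i·m_(i+1) = 6(Δ_i − Δ_(i-1)) read
  1·m_0 + 6·m_1 + 2·m_2 = 6(Δ_1 - Δ_0) = -12
  2·m_1 + 8·m_2 + 2·m_3 = 6(Δ_2 - Δ_1) = 36
  2·m_2 + 10·m_3 + 3·m_4 = 6(Δ_3 - Δ_2) = -32
Natural end conditions: m_0 = m_4 = 0.
Forward elimination and back-substitution give m_0 = 0, m_1 = -55/13, m_2 = 87/13, m_3 = -59/13, m_4 = 0.
On [1, 3], s'(x) = b_1 + 2c_1·(x - 1) + 3d_1·(x - 1)² with b_1 = Δ_1 - h_1(2m_1 + m_2)/6 = -55/39, c_1 = m_1/2 = -55/26, d_1 = (m_2 - m_1)/(6h_1) = 71/78. So s'(1) = -55/39.

-1.4103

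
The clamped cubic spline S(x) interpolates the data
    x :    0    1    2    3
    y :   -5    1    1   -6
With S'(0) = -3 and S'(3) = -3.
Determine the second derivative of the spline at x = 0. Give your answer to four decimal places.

Let m_i = S''(x_i). Step sizes h_i = 1, 1, 1; slopes of the chords Δ_i = (y_(i+1) - y_i)/h_i = 6, 0, -7.
  1·m_0 + 4·m_1 + 1·m_2 = 6(Δ_1 - Δ_0) = -36
  1·m_1 + 4·m_2 + 1·m_3 = 6(Δ_2 - Δ_1) = -42
Clamped end conditions give two more equations: 2h_0·m_0 + h_0·m_1 = 6(Δ_0 - S'(0)) = 54 and h_2·m_2 + 2h_2·m_3 = 6(S'(3) - Δ_2) = 24.
Solving: m_0 = 172/5, m_1 = -74/5, m_2 = -56/5, m_3 = 88/5.

34.4000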